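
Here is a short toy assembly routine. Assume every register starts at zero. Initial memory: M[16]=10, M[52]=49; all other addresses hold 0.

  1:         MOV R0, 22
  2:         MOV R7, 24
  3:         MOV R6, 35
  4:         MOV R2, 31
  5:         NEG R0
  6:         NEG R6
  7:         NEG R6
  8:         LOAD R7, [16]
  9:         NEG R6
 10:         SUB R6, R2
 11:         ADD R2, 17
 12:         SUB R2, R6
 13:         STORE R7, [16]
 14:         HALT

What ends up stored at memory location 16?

MOV R0, 22 → R0=22
MOV R7, 24 → R7=24
MOV R6, 35 → R6=35
MOV R2, 31 → R2=31
NEG R0 → R0=-(22)=-22
NEG R6 → R6=-(35)=-35
NEG R6 → R6=-(-35)=35
LOAD R7, [16] → R7=M[16]=10
NEG R6 → R6=-(35)=-35
SUB R6, R2 → R6=(-35)-31=-66
ADD R2, 17 → R2=31+17=48
SUB R2, R6 → R2=48-(-66)=114
STORE R7, [16] → M[16]=10
halt.

10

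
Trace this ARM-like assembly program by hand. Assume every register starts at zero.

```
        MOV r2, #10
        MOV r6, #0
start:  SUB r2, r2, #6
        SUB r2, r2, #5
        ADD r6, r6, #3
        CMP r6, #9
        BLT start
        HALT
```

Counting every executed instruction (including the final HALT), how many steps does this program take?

after MOV r2, #10: r2=10
after MOV r6, #0: r6=0
after SUB r2, r2, #6: r2=10-6=4
after SUB r2, r2, #5: r2=4-5=-1
after ADD r6, r6, #3: r6=0+3=3
CMP r6, #9  (cmp 3,9)
BLT start: taken
after SUB r2, r2, #6: r2=(-1)-6=-7
after SUB r2, r2, #5: r2=(-7)-5=-12
after ADD r6, r6, #3: r6=3+3=6
CMP r6, #9  (cmp 6,9)
BLT start: taken
after SUB r2, r2, #6: r2=(-12)-6=-18
after SUB r2, r2, #5: r2=(-18)-5=-23
after ADD r6, r6, #3: r6=6+3=9
CMP r6, #9  (cmp 9,9)
BLT start: not taken
halt.
Total executed instructions: 18.

18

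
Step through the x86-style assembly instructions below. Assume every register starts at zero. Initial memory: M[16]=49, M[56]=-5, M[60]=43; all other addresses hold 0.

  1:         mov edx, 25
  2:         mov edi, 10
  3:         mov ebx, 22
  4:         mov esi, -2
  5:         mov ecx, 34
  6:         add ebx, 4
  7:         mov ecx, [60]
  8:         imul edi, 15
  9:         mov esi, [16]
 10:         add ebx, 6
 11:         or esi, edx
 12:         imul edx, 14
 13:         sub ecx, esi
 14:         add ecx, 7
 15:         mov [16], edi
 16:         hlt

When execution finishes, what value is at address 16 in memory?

edx=25
edi=10
ebx=22
esi=-2
ecx=34
ebx=22+4=26
ecx=M[60]=43
edi=10*15=150
esi=M[16]=49
ebx=26+6=32
esi=49|25=57
edx=25*14=350
ecx=43-57=-14
ecx=(-14)+7=-7
mov [16], edi → M[16]=150
halt.

150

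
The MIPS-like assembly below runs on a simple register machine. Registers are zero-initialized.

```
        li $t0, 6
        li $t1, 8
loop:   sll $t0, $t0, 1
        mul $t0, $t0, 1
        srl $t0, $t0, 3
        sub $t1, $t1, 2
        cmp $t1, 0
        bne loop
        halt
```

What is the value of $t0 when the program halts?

0

$t0=6
$t1=8
$t0=6<<1=12
$t0=12*1=12
$t0=12>>3=1
$t1=8-2=6
cmp $t1, 0  (cmp 6,0)
bne loop: taken
$t0=1<<1=2
$t0=2*1=2
$t0=2>>3=0
$t1=6-2=4
cmp $t1, 0  (cmp 4,0)
bne loop: taken
$t0=0<<1=0
$t0=0*1=0
$t0=0>>3=0
$t1=4-2=2
cmp $t1, 0  (cmp 2,0)
bne loop: taken
$t0=0<<1=0
$t0=0*1=0
$t0=0>>3=0
$t1=2-2=0
cmp $t1, 0  (cmp 0,0)
bne loop: not taken
halt.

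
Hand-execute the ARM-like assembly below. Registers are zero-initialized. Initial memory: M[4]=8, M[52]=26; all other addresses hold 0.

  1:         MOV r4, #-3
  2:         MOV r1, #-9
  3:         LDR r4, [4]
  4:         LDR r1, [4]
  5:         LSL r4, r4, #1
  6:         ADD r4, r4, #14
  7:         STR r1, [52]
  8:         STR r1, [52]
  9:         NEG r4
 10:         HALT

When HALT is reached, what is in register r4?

-30

after MOV r4, #-3: r4=-3
after MOV r1, #-9: r1=-9
after LDR r4, [4]: r4=M[4]=8
after LDR r1, [4]: r1=M[4]=8
after LSL r4, r4, #1: r4=8<<1=16
after ADD r4, r4, #14: r4=16+14=30
STR r1, [52] → M[52]=8
STR r1, [52] → M[52]=8
after NEG r4: r4=-(30)=-30
halt.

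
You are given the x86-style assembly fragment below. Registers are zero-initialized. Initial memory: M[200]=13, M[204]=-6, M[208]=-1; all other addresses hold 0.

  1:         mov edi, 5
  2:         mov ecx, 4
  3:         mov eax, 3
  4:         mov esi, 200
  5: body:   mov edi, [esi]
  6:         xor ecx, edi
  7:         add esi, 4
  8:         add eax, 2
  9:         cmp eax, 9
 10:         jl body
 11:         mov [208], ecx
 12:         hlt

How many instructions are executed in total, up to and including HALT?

after mov edi, 5: edi=5
after mov ecx, 4: ecx=4
after mov eax, 3: eax=3
after mov esi, 200: esi=200
after mov edi, [esi]: edi=M[200]=13
after xor ecx, edi: ecx=4^13=9
after add esi, 4: esi=200+4=204
after add eax, 2: eax=3+2=5
cmp eax, 9  (cmp 5,9)
jl body: taken
after mov edi, [esi]: edi=M[204]=-6
after xor ecx, edi: ecx=9^(-6)=-13
after add esi, 4: esi=204+4=208
after add eax, 2: eax=5+2=7
cmp eax, 9  (cmp 7,9)
jl body: taken
after mov edi, [esi]: edi=M[208]=-1
after xor ecx, edi: ecx=(-13)^(-1)=12
after add esi, 4: esi=208+4=212
after add eax, 2: eax=7+2=9
cmp eax, 9  (cmp 9,9)
jl body: not taken
mov [208], ecx → M[208]=12
halt.
Total executed instructions: 24.

24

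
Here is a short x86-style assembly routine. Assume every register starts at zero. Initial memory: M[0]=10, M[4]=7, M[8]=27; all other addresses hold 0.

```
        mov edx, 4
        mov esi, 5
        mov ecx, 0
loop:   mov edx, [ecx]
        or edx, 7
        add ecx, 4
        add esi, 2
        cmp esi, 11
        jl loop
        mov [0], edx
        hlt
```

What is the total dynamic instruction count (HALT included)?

after mov edx, 4: edx=4
after mov esi, 5: esi=5
after mov ecx, 0: ecx=0
after mov edx, [ecx]: edx=M[0]=10
after or edx, 7: edx=10|7=15
after add ecx, 4: ecx=0+4=4
after add esi, 2: esi=5+2=7
cmp esi, 11  (cmp 7,11)
jl loop: taken
after mov edx, [ecx]: edx=M[4]=7
after or edx, 7: edx=7|7=7
after add ecx, 4: ecx=4+4=8
after add esi, 2: esi=7+2=9
cmp esi, 11  (cmp 9,11)
jl loop: taken
after mov edx, [ecx]: edx=M[8]=27
after or edx, 7: edx=27|7=31
after add ecx, 4: ecx=8+4=12
after add esi, 2: esi=9+2=11
cmp esi, 11  (cmp 11,11)
jl loop: not taken
mov [0], edx → M[0]=31
halt.
Total executed instructions: 23.

23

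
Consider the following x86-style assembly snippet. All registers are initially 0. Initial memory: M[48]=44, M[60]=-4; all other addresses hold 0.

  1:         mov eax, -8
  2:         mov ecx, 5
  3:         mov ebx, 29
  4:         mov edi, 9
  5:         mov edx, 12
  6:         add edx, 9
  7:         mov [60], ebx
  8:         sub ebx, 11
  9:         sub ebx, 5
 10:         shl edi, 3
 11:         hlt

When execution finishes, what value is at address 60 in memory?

29

eax=-8
ecx=5
ebx=29
edi=9
edx=12
edx=12+9=21
mov [60], ebx → M[60]=29
ebx=29-11=18
ebx=18-5=13
edi=9<<3=72
halt.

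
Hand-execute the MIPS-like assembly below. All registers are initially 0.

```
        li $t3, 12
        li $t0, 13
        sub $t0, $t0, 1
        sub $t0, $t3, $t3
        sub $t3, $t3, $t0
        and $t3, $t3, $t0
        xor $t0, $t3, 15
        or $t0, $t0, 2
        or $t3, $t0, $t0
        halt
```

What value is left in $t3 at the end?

li $t3, 12 → $t3=12
li $t0, 13 → $t0=13
sub $t0, $t0, 1 → $t0=13-1=12
sub $t0, $t3, $t3 → $t0=12-12=0
sub $t3, $t3, $t0 → $t3=12-0=12
and $t3, $t3, $t0 → $t3=12&0=0
xor $t0, $t3, 15 → $t0=0^15=15
or $t0, $t0, 2 → $t0=15|2=15
or $t3, $t0, $t0 → $t3=15|15=15
halt.

15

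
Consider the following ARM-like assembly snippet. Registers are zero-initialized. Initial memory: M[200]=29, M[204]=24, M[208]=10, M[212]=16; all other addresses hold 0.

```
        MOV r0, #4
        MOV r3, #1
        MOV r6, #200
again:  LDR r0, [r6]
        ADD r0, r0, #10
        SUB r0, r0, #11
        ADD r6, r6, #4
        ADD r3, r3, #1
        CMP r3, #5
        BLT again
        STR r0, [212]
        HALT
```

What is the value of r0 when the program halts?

r0=4
r3=1
r6=200
r0=M[200]=29
r0=29+10=39
r0=39-11=28
r6=200+4=204
r3=1+1=2
CMP r3, #5  (cmp 2,5)
BLT again: taken
r0=M[204]=24
r0=24+10=34
r0=34-11=23
r6=204+4=208
r3=2+1=3
CMP r3, #5  (cmp 3,5)
BLT again: taken
r0=M[208]=10
r0=10+10=20
r0=20-11=9
r6=208+4=212
r3=3+1=4
CMP r3, #5  (cmp 4,5)
BLT again: taken
r0=M[212]=16
r0=16+10=26
r0=26-11=15
r6=212+4=216
r3=4+1=5
CMP r3, #5  (cmp 5,5)
BLT again: not taken
STR r0, [212] → M[212]=15
halt.

15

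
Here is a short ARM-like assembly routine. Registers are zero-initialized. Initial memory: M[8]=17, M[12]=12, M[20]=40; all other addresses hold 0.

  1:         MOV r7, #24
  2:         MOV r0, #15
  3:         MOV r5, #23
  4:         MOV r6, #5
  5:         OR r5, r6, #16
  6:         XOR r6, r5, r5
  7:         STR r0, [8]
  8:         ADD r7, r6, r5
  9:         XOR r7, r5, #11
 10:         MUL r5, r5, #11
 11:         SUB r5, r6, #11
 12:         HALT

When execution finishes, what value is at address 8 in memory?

r7=24
r0=15
r5=23
r6=5
r5=5|16=21
r6=21^21=0
STR r0, [8] → M[8]=15
r7=0+21=21
r7=21^11=30
r5=21*11=231
r5=0-11=-11
halt.

15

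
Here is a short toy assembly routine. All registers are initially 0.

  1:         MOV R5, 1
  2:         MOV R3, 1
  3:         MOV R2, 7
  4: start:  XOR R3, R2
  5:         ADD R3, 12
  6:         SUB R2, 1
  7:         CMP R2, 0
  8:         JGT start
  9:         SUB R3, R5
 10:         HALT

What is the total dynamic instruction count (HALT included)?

R5=1
R3=1
R2=7
R3=1^7=6
R3=6+12=18
R2=7-1=6
CMP R2, 0  (cmp 6,0)
JGT start: taken
R3=18^6=20
R3=20+12=32
R2=6-1=5
CMP R2, 0  (cmp 5,0)
JGT start: taken
R3=32^5=37
R3=37+12=49
R2=5-1=4
CMP R2, 0  (cmp 4,0)
JGT start: taken
R3=49^4=53
R3=53+12=65
R2=4-1=3
CMP R2, 0  (cmp 3,0)
JGT start: taken
R3=65^3=66
R3=66+12=78
R2=3-1=2
CMP R2, 0  (cmp 2,0)
JGT start: taken
R3=78^2=76
R3=76+12=88
R2=2-1=1
CMP R2, 0  (cmp 1,0)
JGT start: taken
R3=88^1=89
R3=89+12=101
R2=1-1=0
CMP R2, 0  (cmp 0,0)
JGT start: not taken
R3=101-1=100
halt.
Total executed instructions: 40.

40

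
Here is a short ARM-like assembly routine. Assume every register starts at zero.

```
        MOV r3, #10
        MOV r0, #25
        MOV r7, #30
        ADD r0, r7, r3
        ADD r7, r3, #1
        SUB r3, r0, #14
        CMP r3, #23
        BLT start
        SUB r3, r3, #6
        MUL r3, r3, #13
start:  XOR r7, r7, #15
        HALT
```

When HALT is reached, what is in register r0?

after MOV r3, #10: r3=10
after MOV r0, #25: r0=25
after MOV r7, #30: r7=30
after ADD r0, r7, r3: r0=30+10=40
after ADD r7, r3, #1: r7=10+1=11
after SUB r3, r0, #14: r3=40-14=26
CMP r3, #23  (cmp 26,23)
BLT start: not taken
after SUB r3, r3, #6: r3=26-6=20
after MUL r3, r3, #13: r3=20*13=260
after XOR r7, r7, #15: r7=11^15=4
halt.

40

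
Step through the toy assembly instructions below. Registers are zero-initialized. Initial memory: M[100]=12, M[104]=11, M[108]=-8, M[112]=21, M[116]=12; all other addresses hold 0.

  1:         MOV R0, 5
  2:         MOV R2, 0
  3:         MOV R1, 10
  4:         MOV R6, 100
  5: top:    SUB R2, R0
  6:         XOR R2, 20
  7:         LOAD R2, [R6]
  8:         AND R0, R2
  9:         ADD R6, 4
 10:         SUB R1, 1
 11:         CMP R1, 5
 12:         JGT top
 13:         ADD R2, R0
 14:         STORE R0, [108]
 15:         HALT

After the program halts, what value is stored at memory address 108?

0

R0=5
R2=0
R1=10
R6=100
R2=0-5=-5
R2=(-5)^20=-17
R2=M[100]=12
R0=5&12=4
R6=100+4=104
R1=10-1=9
CMP R1, 5  (cmp 9,5)
JGT top: taken
R2=12-4=8
R2=8^20=28
R2=M[104]=11
R0=4&11=0
R6=104+4=108
R1=9-1=8
CMP R1, 5  (cmp 8,5)
JGT top: taken
R2=11-0=11
R2=11^20=31
R2=M[108]=-8
R0=0&(-8)=0
R6=108+4=112
R1=8-1=7
CMP R1, 5  (cmp 7,5)
JGT top: taken
R2=(-8)-0=-8
R2=(-8)^20=-20
R2=M[112]=21
R0=0&21=0
R6=112+4=116
R1=7-1=6
CMP R1, 5  (cmp 6,5)
JGT top: taken
R2=21-0=21
R2=21^20=1
R2=M[116]=12
R0=0&12=0
R6=116+4=120
R1=6-1=5
CMP R1, 5  (cmp 5,5)
JGT top: not taken
R2=12+0=12
STORE R0, [108] → M[108]=0
halt.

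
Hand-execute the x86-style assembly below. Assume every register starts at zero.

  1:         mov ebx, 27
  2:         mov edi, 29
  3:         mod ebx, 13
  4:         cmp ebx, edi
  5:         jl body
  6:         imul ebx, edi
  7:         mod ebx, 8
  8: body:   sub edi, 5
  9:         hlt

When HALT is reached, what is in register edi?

after mov ebx, 27: ebx=27
after mov edi, 29: edi=29
after mod ebx, 13: ebx=27%13=1
cmp ebx, edi  (cmp 1,29)
jl body: taken
after sub edi, 5: edi=29-5=24
halt.

24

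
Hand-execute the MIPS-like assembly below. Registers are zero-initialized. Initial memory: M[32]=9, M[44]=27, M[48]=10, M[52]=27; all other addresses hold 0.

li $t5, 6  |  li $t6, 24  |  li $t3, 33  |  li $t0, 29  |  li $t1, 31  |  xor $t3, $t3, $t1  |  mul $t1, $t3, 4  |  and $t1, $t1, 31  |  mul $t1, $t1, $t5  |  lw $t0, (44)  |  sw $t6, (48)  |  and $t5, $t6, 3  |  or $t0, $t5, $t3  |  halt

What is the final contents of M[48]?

24

$t5=6
$t6=24
$t3=33
$t0=29
$t1=31
$t3=33^31=62
$t1=62*4=248
$t1=248&31=24
$t1=24*6=144
$t0=M[44]=27
sw $t6, (48) → M[48]=24
$t5=24&3=0
$t0=0|62=62
halt.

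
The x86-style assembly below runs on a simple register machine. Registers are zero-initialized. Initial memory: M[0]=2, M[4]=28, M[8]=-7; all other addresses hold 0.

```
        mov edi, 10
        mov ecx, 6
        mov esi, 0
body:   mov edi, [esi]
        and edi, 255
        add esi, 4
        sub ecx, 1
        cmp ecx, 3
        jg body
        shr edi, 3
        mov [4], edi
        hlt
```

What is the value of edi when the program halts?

edi=10
ecx=6
esi=0
edi=M[0]=2
edi=2&255=2
esi=0+4=4
ecx=6-1=5
cmp ecx, 3  (cmp 5,3)
jg body: taken
edi=M[4]=28
edi=28&255=28
esi=4+4=8
ecx=5-1=4
cmp ecx, 3  (cmp 4,3)
jg body: taken
edi=M[8]=-7
edi=(-7)&255=249
esi=8+4=12
ecx=4-1=3
cmp ecx, 3  (cmp 3,3)
jg body: not taken
edi=249>>3=31
mov [4], edi → M[4]=31
halt.

31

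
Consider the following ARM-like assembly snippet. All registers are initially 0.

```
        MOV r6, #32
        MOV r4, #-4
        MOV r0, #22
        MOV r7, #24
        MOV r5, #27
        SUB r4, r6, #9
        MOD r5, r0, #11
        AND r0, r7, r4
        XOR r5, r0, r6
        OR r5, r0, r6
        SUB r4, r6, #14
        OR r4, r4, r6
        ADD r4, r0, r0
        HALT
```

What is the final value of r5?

48

r6=32
r4=-4
r0=22
r7=24
r5=27
r4=32-9=23
r5=22%11=0
r0=24&23=16
r5=16^32=48
r5=16|32=48
r4=32-14=18
r4=18|32=50
r4=16+16=32
halt.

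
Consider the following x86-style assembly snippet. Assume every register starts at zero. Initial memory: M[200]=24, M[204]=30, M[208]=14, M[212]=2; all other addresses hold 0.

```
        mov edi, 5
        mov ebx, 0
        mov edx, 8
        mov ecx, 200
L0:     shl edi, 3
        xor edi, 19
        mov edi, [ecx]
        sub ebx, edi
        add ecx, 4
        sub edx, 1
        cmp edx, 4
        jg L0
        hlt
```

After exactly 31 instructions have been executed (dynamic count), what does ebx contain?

-68

after mov edi, 5: edi=5
after mov ebx, 0: ebx=0
after mov edx, 8: edx=8
after mov ecx, 200: ecx=200
after shl edi, 3: edi=5<<3=40
after xor edi, 19: edi=40^19=59
after mov edi, [ecx]: edi=M[200]=24
after sub ebx, edi: ebx=0-24=-24
after add ecx, 4: ecx=200+4=204
after sub edx, 1: edx=8-1=7
cmp edx, 4  (cmp 7,4)
jg L0: taken
after shl edi, 3: edi=24<<3=192
after xor edi, 19: edi=192^19=211
after mov edi, [ecx]: edi=M[204]=30
after sub ebx, edi: ebx=(-24)-30=-54
after add ecx, 4: ecx=204+4=208
after sub edx, 1: edx=7-1=6
cmp edx, 4  (cmp 6,4)
jg L0: taken
after shl edi, 3: edi=30<<3=240
after xor edi, 19: edi=240^19=227
after mov edi, [ecx]: edi=M[208]=14
after sub ebx, edi: ebx=(-54)-14=-68
after add ecx, 4: ecx=208+4=212
after sub edx, 1: edx=6-1=5
cmp edx, 4  (cmp 5,4)
jg L0: taken
after shl edi, 3: edi=14<<3=112
after xor edi, 19: edi=112^19=99
after mov edi, [ecx]: edi=M[212]=2
After step 31: ebx = -68.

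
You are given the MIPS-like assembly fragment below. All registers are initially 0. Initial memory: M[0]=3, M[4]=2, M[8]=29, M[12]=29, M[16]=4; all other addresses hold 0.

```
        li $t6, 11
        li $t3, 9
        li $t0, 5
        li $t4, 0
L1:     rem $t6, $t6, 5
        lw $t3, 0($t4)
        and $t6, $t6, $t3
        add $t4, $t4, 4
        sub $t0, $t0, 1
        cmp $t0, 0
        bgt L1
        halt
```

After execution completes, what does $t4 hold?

20

$t6=11
$t3=9
$t0=5
$t4=0
$t6=11%5=1
$t3=M[0]=3
$t6=1&3=1
$t4=0+4=4
$t0=5-1=4
cmp $t0, 0  (cmp 4,0)
bgt L1: taken
$t6=1%5=1
$t3=M[4]=2
$t6=1&2=0
$t4=4+4=8
$t0=4-1=3
cmp $t0, 0  (cmp 3,0)
bgt L1: taken
$t6=0%5=0
$t3=M[8]=29
$t6=0&29=0
$t4=8+4=12
$t0=3-1=2
cmp $t0, 0  (cmp 2,0)
bgt L1: taken
$t6=0%5=0
$t3=M[12]=29
$t6=0&29=0
$t4=12+4=16
$t0=2-1=1
cmp $t0, 0  (cmp 1,0)
bgt L1: taken
$t6=0%5=0
$t3=M[16]=4
$t6=0&4=0
$t4=16+4=20
$t0=1-1=0
cmp $t0, 0  (cmp 0,0)
bgt L1: not taken
halt.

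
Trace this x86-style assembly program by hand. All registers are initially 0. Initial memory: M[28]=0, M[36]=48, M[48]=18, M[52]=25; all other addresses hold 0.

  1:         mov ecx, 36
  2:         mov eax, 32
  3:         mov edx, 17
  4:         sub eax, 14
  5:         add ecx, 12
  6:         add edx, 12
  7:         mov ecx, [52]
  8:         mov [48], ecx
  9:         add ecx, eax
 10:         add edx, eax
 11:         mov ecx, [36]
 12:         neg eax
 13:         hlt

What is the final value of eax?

-18

after mov ecx, 36: ecx=36
after mov eax, 32: eax=32
after mov edx, 17: edx=17
after sub eax, 14: eax=32-14=18
after add ecx, 12: ecx=36+12=48
after add edx, 12: edx=17+12=29
after mov ecx, [52]: ecx=M[52]=25
mov [48], ecx → M[48]=25
after add ecx, eax: ecx=25+18=43
after add edx, eax: edx=29+18=47
after mov ecx, [36]: ecx=M[36]=48
after neg eax: eax=-(18)=-18
halt.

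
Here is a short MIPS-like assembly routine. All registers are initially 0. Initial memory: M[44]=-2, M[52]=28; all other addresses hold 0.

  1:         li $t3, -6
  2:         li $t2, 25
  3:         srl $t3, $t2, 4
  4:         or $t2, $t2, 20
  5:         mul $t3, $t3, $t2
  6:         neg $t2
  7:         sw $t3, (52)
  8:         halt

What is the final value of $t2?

-29

li $t3, -6 → $t3=-6
li $t2, 25 → $t2=25
srl $t3, $t2, 4 → $t3=25>>4=1
or $t2, $t2, 20 → $t2=25|20=29
mul $t3, $t3, $t2 → $t3=1*29=29
neg $t2 → $t2=-(29)=-29
sw $t3, (52) → M[52]=29
halt.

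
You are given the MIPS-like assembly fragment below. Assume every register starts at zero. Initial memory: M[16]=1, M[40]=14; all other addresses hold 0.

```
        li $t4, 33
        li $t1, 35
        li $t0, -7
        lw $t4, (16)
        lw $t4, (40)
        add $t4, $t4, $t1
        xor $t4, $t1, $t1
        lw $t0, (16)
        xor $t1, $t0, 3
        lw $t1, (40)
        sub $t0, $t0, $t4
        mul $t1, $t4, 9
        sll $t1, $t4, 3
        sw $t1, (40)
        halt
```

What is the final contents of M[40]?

after li $t4, 33: $t4=33
after li $t1, 35: $t1=35
after li $t0, -7: $t0=-7
after lw $t4, (16): $t4=M[16]=1
after lw $t4, (40): $t4=M[40]=14
after add $t4, $t4, $t1: $t4=14+35=49
after xor $t4, $t1, $t1: $t4=35^35=0
after lw $t0, (16): $t0=M[16]=1
after xor $t1, $t0, 3: $t1=1^3=2
after lw $t1, (40): $t1=M[40]=14
after sub $t0, $t0, $t4: $t0=1-0=1
after mul $t1, $t4, 9: $t1=0*9=0
after sll $t1, $t4, 3: $t1=0<<3=0
sw $t1, (40) → M[40]=0
halt.

0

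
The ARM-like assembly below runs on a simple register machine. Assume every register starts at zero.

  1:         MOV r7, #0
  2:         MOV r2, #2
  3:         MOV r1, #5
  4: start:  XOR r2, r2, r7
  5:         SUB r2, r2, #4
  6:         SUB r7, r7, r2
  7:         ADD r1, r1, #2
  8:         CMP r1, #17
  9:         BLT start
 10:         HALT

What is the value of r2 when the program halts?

r7=0
r2=2
r1=5
r2=2^0=2
r2=2-4=-2
r7=0-(-2)=2
r1=5+2=7
CMP r1, #17  (cmp 7,17)
BLT start: taken
r2=(-2)^2=-4
r2=(-4)-4=-8
r7=2-(-8)=10
r1=7+2=9
CMP r1, #17  (cmp 9,17)
BLT start: taken
r2=(-8)^10=-14
r2=(-14)-4=-18
r7=10-(-18)=28
r1=9+2=11
CMP r1, #17  (cmp 11,17)
BLT start: taken
r2=(-18)^28=-14
r2=(-14)-4=-18
r7=28-(-18)=46
r1=11+2=13
CMP r1, #17  (cmp 13,17)
BLT start: taken
r2=(-18)^46=-64
r2=(-64)-4=-68
r7=46-(-68)=114
r1=13+2=15
CMP r1, #17  (cmp 15,17)
BLT start: taken
r2=(-68)^114=-50
r2=(-50)-4=-54
r7=114-(-54)=168
r1=15+2=17
CMP r1, #17  (cmp 17,17)
BLT start: not taken
halt.

-54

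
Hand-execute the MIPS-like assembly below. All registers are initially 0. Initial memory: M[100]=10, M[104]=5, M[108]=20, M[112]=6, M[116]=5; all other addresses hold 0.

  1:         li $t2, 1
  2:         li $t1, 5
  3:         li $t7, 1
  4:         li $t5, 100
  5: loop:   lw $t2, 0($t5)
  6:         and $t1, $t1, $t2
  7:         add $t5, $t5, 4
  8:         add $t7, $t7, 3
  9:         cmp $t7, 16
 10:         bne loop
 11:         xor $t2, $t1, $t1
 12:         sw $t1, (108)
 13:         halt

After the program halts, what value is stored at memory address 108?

li $t2, 1 → $t2=1
li $t1, 5 → $t1=5
li $t7, 1 → $t7=1
li $t5, 100 → $t5=100
lw $t2, 0($t5) → $t2=M[100]=10
and $t1, $t1, $t2 → $t1=5&10=0
add $t5, $t5, 4 → $t5=100+4=104
add $t7, $t7, 3 → $t7=1+3=4
cmp $t7, 16  (cmp 4,16)
bne loop: taken
lw $t2, 0($t5) → $t2=M[104]=5
and $t1, $t1, $t2 → $t1=0&5=0
add $t5, $t5, 4 → $t5=104+4=108
add $t7, $t7, 3 → $t7=4+3=7
cmp $t7, 16  (cmp 7,16)
bne loop: taken
lw $t2, 0($t5) → $t2=M[108]=20
and $t1, $t1, $t2 → $t1=0&20=0
add $t5, $t5, 4 → $t5=108+4=112
add $t7, $t7, 3 → $t7=7+3=10
cmp $t7, 16  (cmp 10,16)
bne loop: taken
lw $t2, 0($t5) → $t2=M[112]=6
and $t1, $t1, $t2 → $t1=0&6=0
add $t5, $t5, 4 → $t5=112+4=116
add $t7, $t7, 3 → $t7=10+3=13
cmp $t7, 16  (cmp 13,16)
bne loop: taken
lw $t2, 0($t5) → $t2=M[116]=5
and $t1, $t1, $t2 → $t1=0&5=0
add $t5, $t5, 4 → $t5=116+4=120
add $t7, $t7, 3 → $t7=13+3=16
cmp $t7, 16  (cmp 16,16)
bne loop: not taken
xor $t2, $t1, $t1 → $t2=0^0=0
sw $t1, (108) → M[108]=0
halt.

0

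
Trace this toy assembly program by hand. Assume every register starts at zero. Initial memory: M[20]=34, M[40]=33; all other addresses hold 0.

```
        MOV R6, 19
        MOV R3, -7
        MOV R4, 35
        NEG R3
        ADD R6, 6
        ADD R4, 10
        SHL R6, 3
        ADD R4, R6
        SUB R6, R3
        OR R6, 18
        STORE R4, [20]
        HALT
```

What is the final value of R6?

MOV R6, 19 → R6=19
MOV R3, -7 → R3=-7
MOV R4, 35 → R4=35
NEG R3 → R3=-(-7)=7
ADD R6, 6 → R6=19+6=25
ADD R4, 10 → R4=35+10=45
SHL R6, 3 → R6=25<<3=200
ADD R4, R6 → R4=45+200=245
SUB R6, R3 → R6=200-7=193
OR R6, 18 → R6=193|18=211
STORE R4, [20] → M[20]=245
halt.

211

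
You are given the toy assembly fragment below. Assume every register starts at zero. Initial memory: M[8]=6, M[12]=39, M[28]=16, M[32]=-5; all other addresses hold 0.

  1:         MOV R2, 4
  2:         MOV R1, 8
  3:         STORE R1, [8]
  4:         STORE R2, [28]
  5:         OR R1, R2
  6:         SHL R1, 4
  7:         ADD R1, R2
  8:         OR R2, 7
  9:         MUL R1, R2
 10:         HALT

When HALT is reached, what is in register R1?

R2=4
R1=8
STORE R1, [8] → M[8]=8
STORE R2, [28] → M[28]=4
R1=8|4=12
R1=12<<4=192
R1=192+4=196
R2=4|7=7
R1=196*7=1372
halt.

1372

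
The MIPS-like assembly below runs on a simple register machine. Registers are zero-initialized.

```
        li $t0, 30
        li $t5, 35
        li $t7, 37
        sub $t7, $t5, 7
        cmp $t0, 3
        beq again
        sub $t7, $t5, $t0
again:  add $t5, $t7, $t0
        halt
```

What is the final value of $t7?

5

li $t0, 30 → $t0=30
li $t5, 35 → $t5=35
li $t7, 37 → $t7=37
sub $t7, $t5, 7 → $t7=35-7=28
cmp $t0, 3  (cmp 30,3)
beq again: not taken
sub $t7, $t5, $t0 → $t7=35-30=5
add $t5, $t7, $t0 → $t5=5+30=35
halt.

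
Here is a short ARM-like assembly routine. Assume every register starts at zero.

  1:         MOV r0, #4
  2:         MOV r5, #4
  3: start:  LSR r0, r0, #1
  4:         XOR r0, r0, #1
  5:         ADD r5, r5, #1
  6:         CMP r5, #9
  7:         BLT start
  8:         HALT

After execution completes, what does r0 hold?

r0=4
r5=4
r0=4>>1=2
r0=2^1=3
r5=4+1=5
CMP r5, #9  (cmp 5,9)
BLT start: taken
r0=3>>1=1
r0=1^1=0
r5=5+1=6
CMP r5, #9  (cmp 6,9)
BLT start: taken
r0=0>>1=0
r0=0^1=1
r5=6+1=7
CMP r5, #9  (cmp 7,9)
BLT start: taken
r0=1>>1=0
r0=0^1=1
r5=7+1=8
CMP r5, #9  (cmp 8,9)
BLT start: taken
r0=1>>1=0
r0=0^1=1
r5=8+1=9
CMP r5, #9  (cmp 9,9)
BLT start: not taken
halt.

1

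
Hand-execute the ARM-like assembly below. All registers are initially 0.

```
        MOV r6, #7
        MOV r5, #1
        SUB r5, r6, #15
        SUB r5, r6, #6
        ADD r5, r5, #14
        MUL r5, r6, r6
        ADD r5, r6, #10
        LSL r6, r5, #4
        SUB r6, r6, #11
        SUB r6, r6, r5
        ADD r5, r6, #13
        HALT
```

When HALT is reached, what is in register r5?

257

r6=7
r5=1
r5=7-15=-8
r5=7-6=1
r5=1+14=15
r5=7*7=49
r5=7+10=17
r6=17<<4=272
r6=272-11=261
r6=261-17=244
r5=244+13=257
halt.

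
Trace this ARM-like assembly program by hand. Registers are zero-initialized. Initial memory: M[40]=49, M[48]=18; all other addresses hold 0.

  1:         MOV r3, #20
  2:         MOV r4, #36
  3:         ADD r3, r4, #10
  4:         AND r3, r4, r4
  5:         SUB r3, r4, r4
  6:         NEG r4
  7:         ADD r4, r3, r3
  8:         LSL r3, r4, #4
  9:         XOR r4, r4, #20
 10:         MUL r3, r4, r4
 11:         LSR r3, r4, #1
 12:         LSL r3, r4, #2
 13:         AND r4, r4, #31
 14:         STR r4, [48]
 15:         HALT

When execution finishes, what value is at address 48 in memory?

r3=20
r4=36
r3=36+10=46
r3=36&36=36
r3=36-36=0
r4=-(36)=-36
r4=0+0=0
r3=0<<4=0
r4=0^20=20
r3=20*20=400
r3=20>>1=10
r3=20<<2=80
r4=20&31=20
STR r4, [48] → M[48]=20
halt.

20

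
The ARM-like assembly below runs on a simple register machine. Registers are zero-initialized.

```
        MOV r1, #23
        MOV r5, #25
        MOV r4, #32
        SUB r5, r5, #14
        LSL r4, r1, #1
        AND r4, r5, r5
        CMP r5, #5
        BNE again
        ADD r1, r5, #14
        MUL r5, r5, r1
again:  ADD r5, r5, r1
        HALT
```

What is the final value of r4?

MOV r1, #23 → r1=23
MOV r5, #25 → r5=25
MOV r4, #32 → r4=32
SUB r5, r5, #14 → r5=25-14=11
LSL r4, r1, #1 → r4=23<<1=46
AND r4, r5, r5 → r4=11&11=11
CMP r5, #5  (cmp 11,5)
BNE again: taken
ADD r5, r5, r1 → r5=11+23=34
halt.

11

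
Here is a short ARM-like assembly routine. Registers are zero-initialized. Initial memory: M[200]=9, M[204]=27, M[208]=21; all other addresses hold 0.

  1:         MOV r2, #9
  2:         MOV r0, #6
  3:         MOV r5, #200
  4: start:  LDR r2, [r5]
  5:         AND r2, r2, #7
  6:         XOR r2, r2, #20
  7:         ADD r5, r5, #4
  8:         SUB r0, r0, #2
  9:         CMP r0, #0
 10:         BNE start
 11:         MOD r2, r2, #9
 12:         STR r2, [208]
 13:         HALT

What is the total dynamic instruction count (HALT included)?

MOV r2, #9 → r2=9
MOV r0, #6 → r0=6
MOV r5, #200 → r5=200
LDR r2, [r5] → r2=M[200]=9
AND r2, r2, #7 → r2=9&7=1
XOR r2, r2, #20 → r2=1^20=21
ADD r5, r5, #4 → r5=200+4=204
SUB r0, r0, #2 → r0=6-2=4
CMP r0, #0  (cmp 4,0)
BNE start: taken
LDR r2, [r5] → r2=M[204]=27
AND r2, r2, #7 → r2=27&7=3
XOR r2, r2, #20 → r2=3^20=23
ADD r5, r5, #4 → r5=204+4=208
SUB r0, r0, #2 → r0=4-2=2
CMP r0, #0  (cmp 2,0)
BNE start: taken
LDR r2, [r5] → r2=M[208]=21
AND r2, r2, #7 → r2=21&7=5
XOR r2, r2, #20 → r2=5^20=17
ADD r5, r5, #4 → r5=208+4=212
SUB r0, r0, #2 → r0=2-2=0
CMP r0, #0  (cmp 0,0)
BNE start: not taken
MOD r2, r2, #9 → r2=17%9=8
STR r2, [208] → M[208]=8
halt.
Total executed instructions: 27.

27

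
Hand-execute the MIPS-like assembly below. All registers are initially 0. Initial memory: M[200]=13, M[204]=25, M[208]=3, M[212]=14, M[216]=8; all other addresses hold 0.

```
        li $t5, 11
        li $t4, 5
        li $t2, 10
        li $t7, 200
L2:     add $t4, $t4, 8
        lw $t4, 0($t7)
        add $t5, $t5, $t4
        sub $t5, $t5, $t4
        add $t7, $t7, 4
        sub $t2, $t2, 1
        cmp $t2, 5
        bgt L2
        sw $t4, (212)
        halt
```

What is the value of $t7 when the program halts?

$t5=11
$t4=5
$t2=10
$t7=200
$t4=5+8=13
$t4=M[200]=13
$t5=11+13=24
$t5=24-13=11
$t7=200+4=204
$t2=10-1=9
cmp $t2, 5  (cmp 9,5)
bgt L2: taken
$t4=13+8=21
$t4=M[204]=25
$t5=11+25=36
$t5=36-25=11
$t7=204+4=208
$t2=9-1=8
cmp $t2, 5  (cmp 8,5)
bgt L2: taken
$t4=25+8=33
$t4=M[208]=3
$t5=11+3=14
$t5=14-3=11
$t7=208+4=212
$t2=8-1=7
cmp $t2, 5  (cmp 7,5)
bgt L2: taken
$t4=3+8=11
$t4=M[212]=14
$t5=11+14=25
$t5=25-14=11
$t7=212+4=216
$t2=7-1=6
cmp $t2, 5  (cmp 6,5)
bgt L2: taken
$t4=14+8=22
$t4=M[216]=8
$t5=11+8=19
$t5=19-8=11
$t7=216+4=220
$t2=6-1=5
cmp $t2, 5  (cmp 5,5)
bgt L2: not taken
sw $t4, (212) → M[212]=8
halt.

220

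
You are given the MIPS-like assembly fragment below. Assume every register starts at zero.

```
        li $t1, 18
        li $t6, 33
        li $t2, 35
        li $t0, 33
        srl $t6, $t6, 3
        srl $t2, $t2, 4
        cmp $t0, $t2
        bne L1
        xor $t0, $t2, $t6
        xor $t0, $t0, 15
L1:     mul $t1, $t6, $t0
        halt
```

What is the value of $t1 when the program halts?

after li $t1, 18: $t1=18
after li $t6, 33: $t6=33
after li $t2, 35: $t2=35
after li $t0, 33: $t0=33
after srl $t6, $t6, 3: $t6=33>>3=4
after srl $t2, $t2, 4: $t2=35>>4=2
cmp $t0, $t2  (cmp 33,2)
bne L1: taken
after mul $t1, $t6, $t0: $t1=4*33=132
halt.

132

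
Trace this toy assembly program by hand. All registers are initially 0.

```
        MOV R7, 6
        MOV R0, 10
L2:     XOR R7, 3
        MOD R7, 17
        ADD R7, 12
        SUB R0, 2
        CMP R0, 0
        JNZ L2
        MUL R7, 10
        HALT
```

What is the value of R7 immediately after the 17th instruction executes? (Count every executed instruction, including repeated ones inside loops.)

MOV R7, 6 → R7=6
MOV R0, 10 → R0=10
XOR R7, 3 → R7=6^3=5
MOD R7, 17 → R7=5%17=5
ADD R7, 12 → R7=5+12=17
SUB R0, 2 → R0=10-2=8
CMP R0, 0  (cmp 8,0)
JNZ L2: taken
XOR R7, 3 → R7=17^3=18
MOD R7, 17 → R7=18%17=1
ADD R7, 12 → R7=1+12=13
SUB R0, 2 → R0=8-2=6
CMP R0, 0  (cmp 6,0)
JNZ L2: taken
XOR R7, 3 → R7=13^3=14
MOD R7, 17 → R7=14%17=14
ADD R7, 12 → R7=14+12=26
After step 17: R7 = 26.

26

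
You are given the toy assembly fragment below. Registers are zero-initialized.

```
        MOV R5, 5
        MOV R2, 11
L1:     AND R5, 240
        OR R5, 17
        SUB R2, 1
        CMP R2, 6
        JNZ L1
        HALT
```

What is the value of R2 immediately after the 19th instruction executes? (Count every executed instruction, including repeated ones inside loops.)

8

after MOV R5, 5: R5=5
after MOV R2, 11: R2=11
after AND R5, 240: R5=5&240=0
after OR R5, 17: R5=0|17=17
after SUB R2, 1: R2=11-1=10
CMP R2, 6  (cmp 10,6)
JNZ L1: taken
after AND R5, 240: R5=17&240=16
after OR R5, 17: R5=16|17=17
after SUB R2, 1: R2=10-1=9
CMP R2, 6  (cmp 9,6)
JNZ L1: taken
after AND R5, 240: R5=17&240=16
after OR R5, 17: R5=16|17=17
after SUB R2, 1: R2=9-1=8
CMP R2, 6  (cmp 8,6)
JNZ L1: taken
after AND R5, 240: R5=17&240=16
after OR R5, 17: R5=16|17=17
After step 19: R2 = 8.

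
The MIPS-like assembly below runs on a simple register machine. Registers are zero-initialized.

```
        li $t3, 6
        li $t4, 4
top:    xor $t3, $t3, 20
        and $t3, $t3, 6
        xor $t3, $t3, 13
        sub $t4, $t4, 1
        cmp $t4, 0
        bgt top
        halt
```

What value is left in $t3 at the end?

15

li $t3, 6 → $t3=6
li $t4, 4 → $t4=4
xor $t3, $t3, 20 → $t3=6^20=18
and $t3, $t3, 6 → $t3=18&6=2
xor $t3, $t3, 13 → $t3=2^13=15
sub $t4, $t4, 1 → $t4=4-1=3
cmp $t4, 0  (cmp 3,0)
bgt top: taken
xor $t3, $t3, 20 → $t3=15^20=27
and $t3, $t3, 6 → $t3=27&6=2
xor $t3, $t3, 13 → $t3=2^13=15
sub $t4, $t4, 1 → $t4=3-1=2
cmp $t4, 0  (cmp 2,0)
bgt top: taken
xor $t3, $t3, 20 → $t3=15^20=27
and $t3, $t3, 6 → $t3=27&6=2
xor $t3, $t3, 13 → $t3=2^13=15
sub $t4, $t4, 1 → $t4=2-1=1
cmp $t4, 0  (cmp 1,0)
bgt top: taken
xor $t3, $t3, 20 → $t3=15^20=27
and $t3, $t3, 6 → $t3=27&6=2
xor $t3, $t3, 13 → $t3=2^13=15
sub $t4, $t4, 1 → $t4=1-1=0
cmp $t4, 0  (cmp 0,0)
bgt top: not taken
halt.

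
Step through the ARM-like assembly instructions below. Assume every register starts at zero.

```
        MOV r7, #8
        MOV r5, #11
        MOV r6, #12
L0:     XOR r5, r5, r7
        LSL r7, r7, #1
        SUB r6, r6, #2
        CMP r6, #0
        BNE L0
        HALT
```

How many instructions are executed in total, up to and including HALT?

r7=8
r5=11
r6=12
r5=11^8=3
r7=8<<1=16
r6=12-2=10
CMP r6, #0  (cmp 10,0)
BNE L0: taken
r5=3^16=19
r7=16<<1=32
r6=10-2=8
CMP r6, #0  (cmp 8,0)
BNE L0: taken
r5=19^32=51
r7=32<<1=64
r6=8-2=6
CMP r6, #0  (cmp 6,0)
BNE L0: taken
r5=51^64=115
r7=64<<1=128
r6=6-2=4
CMP r6, #0  (cmp 4,0)
BNE L0: taken
r5=115^128=243
r7=128<<1=256
r6=4-2=2
CMP r6, #0  (cmp 2,0)
BNE L0: taken
r5=243^256=499
r7=256<<1=512
r6=2-2=0
CMP r6, #0  (cmp 0,0)
BNE L0: not taken
halt.
Total executed instructions: 34.

34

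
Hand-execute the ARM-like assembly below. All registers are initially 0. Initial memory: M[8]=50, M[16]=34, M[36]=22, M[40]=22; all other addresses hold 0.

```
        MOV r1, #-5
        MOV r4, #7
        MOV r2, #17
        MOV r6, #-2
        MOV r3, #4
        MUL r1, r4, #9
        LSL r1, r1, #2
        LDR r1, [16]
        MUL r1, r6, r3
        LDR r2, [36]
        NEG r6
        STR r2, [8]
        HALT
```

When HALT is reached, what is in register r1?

after MOV r1, #-5: r1=-5
after MOV r4, #7: r4=7
after MOV r2, #17: r2=17
after MOV r6, #-2: r6=-2
after MOV r3, #4: r3=4
after MUL r1, r4, #9: r1=7*9=63
after LSL r1, r1, #2: r1=63<<2=252
after LDR r1, [16]: r1=M[16]=34
after MUL r1, r6, r3: r1=(-2)*4=-8
after LDR r2, [36]: r2=M[36]=22
after NEG r6: r6=-(-2)=2
STR r2, [8] → M[8]=22
halt.

-8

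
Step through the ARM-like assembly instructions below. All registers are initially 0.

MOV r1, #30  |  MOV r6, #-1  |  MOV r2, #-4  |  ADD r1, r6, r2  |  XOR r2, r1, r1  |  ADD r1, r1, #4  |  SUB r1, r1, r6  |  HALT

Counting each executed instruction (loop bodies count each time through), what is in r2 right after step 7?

r1=30
r6=-1
r2=-4
r1=(-1)+(-4)=-5
r2=(-5)^(-5)=0
r1=(-5)+4=-1
r1=(-1)-(-1)=0
After step 7: r2 = 0.

0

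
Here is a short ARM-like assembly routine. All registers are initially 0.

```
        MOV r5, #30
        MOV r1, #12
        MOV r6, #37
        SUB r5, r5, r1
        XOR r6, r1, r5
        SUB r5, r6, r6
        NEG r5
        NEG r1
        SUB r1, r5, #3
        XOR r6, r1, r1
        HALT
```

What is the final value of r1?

MOV r5, #30 → r5=30
MOV r1, #12 → r1=12
MOV r6, #37 → r6=37
SUB r5, r5, r1 → r5=30-12=18
XOR r6, r1, r5 → r6=12^18=30
SUB r5, r6, r6 → r5=30-30=0
NEG r5 → r5=-(0)=0
NEG r1 → r1=-(12)=-12
SUB r1, r5, #3 → r1=0-3=-3
XOR r6, r1, r1 → r6=(-3)^(-3)=0
halt.

-3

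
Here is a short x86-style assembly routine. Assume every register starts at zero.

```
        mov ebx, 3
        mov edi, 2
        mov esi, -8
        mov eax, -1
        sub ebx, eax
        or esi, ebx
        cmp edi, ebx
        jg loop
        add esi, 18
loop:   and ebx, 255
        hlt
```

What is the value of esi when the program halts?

after mov ebx, 3: ebx=3
after mov edi, 2: edi=2
after mov esi, -8: esi=-8
after mov eax, -1: eax=-1
after sub ebx, eax: ebx=3-(-1)=4
after or esi, ebx: esi=(-8)|4=-4
cmp edi, ebx  (cmp 2,4)
jg loop: not taken
after add esi, 18: esi=(-4)+18=14
after and ebx, 255: ebx=4&255=4
halt.

14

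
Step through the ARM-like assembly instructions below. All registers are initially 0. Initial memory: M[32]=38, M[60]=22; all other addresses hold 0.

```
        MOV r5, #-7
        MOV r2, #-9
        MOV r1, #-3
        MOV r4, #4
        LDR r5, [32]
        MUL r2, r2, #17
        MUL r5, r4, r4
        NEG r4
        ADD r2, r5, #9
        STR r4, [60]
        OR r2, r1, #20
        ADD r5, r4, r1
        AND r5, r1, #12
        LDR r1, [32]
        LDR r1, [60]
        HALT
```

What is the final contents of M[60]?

after MOV r5, #-7: r5=-7
after MOV r2, #-9: r2=-9
after MOV r1, #-3: r1=-3
after MOV r4, #4: r4=4
after LDR r5, [32]: r5=M[32]=38
after MUL r2, r2, #17: r2=(-9)*17=-153
after MUL r5, r4, r4: r5=4*4=16
after NEG r4: r4=-(4)=-4
after ADD r2, r5, #9: r2=16+9=25
STR r4, [60] → M[60]=-4
after OR r2, r1, #20: r2=(-3)|20=-3
after ADD r5, r4, r1: r5=(-4)+(-3)=-7
after AND r5, r1, #12: r5=(-3)&12=12
after LDR r1, [32]: r1=M[32]=38
after LDR r1, [60]: r1=M[60]=-4
halt.

-4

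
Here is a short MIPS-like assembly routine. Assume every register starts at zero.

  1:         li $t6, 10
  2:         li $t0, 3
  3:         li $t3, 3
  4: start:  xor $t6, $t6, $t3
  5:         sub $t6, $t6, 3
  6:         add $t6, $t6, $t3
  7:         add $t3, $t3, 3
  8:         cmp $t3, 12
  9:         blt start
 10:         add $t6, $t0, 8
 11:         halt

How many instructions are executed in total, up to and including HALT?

li $t6, 10 → $t6=10
li $t0, 3 → $t0=3
li $t3, 3 → $t3=3
xor $t6, $t6, $t3 → $t6=10^3=9
sub $t6, $t6, 3 → $t6=9-3=6
add $t6, $t6, $t3 → $t6=6+3=9
add $t3, $t3, 3 → $t3=3+3=6
cmp $t3, 12  (cmp 6,12)
blt start: taken
xor $t6, $t6, $t3 → $t6=9^6=15
sub $t6, $t6, 3 → $t6=15-3=12
add $t6, $t6, $t3 → $t6=12+6=18
add $t3, $t3, 3 → $t3=6+3=9
cmp $t3, 12  (cmp 9,12)
blt start: taken
xor $t6, $t6, $t3 → $t6=18^9=27
sub $t6, $t6, 3 → $t6=27-3=24
add $t6, $t6, $t3 → $t6=24+9=33
add $t3, $t3, 3 → $t3=9+3=12
cmp $t3, 12  (cmp 12,12)
blt start: not taken
add $t6, $t0, 8 → $t6=3+8=11
halt.
Total executed instructions: 23.

23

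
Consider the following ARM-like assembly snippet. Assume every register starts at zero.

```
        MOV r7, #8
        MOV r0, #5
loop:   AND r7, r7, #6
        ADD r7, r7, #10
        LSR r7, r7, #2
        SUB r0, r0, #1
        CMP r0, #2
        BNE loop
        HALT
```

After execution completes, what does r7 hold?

MOV r7, #8 → r7=8
MOV r0, #5 → r0=5
AND r7, r7, #6 → r7=8&6=0
ADD r7, r7, #10 → r7=0+10=10
LSR r7, r7, #2 → r7=10>>2=2
SUB r0, r0, #1 → r0=5-1=4
CMP r0, #2  (cmp 4,2)
BNE loop: taken
AND r7, r7, #6 → r7=2&6=2
ADD r7, r7, #10 → r7=2+10=12
LSR r7, r7, #2 → r7=12>>2=3
SUB r0, r0, #1 → r0=4-1=3
CMP r0, #2  (cmp 3,2)
BNE loop: taken
AND r7, r7, #6 → r7=3&6=2
ADD r7, r7, #10 → r7=2+10=12
LSR r7, r7, #2 → r7=12>>2=3
SUB r0, r0, #1 → r0=3-1=2
CMP r0, #2  (cmp 2,2)
BNE loop: not taken
halt.

3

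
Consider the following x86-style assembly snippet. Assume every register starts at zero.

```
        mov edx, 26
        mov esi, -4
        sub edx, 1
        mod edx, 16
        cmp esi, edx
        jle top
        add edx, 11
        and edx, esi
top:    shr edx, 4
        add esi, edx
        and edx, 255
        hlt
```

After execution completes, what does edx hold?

0

after mov edx, 26: edx=26
after mov esi, -4: esi=-4
after sub edx, 1: edx=26-1=25
after mod edx, 16: edx=25%16=9
cmp esi, edx  (cmp -4,9)
jle top: taken
after shr edx, 4: edx=9>>4=0
after add esi, edx: esi=(-4)+0=-4
after and edx, 255: edx=0&255=0
halt.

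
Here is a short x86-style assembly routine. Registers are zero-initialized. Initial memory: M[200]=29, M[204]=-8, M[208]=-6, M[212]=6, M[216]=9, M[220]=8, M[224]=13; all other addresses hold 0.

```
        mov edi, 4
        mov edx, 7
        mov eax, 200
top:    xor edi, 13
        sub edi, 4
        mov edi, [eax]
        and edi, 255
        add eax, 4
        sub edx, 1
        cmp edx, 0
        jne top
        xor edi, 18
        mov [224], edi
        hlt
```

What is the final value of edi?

31

mov edi, 4 → edi=4
mov edx, 7 → edx=7
mov eax, 200 → eax=200
xor edi, 13 → edi=4^13=9
sub edi, 4 → edi=9-4=5
mov edi, [eax] → edi=M[200]=29
and edi, 255 → edi=29&255=29
add eax, 4 → eax=200+4=204
sub edx, 1 → edx=7-1=6
cmp edx, 0  (cmp 6,0)
jne top: taken
xor edi, 13 → edi=29^13=16
sub edi, 4 → edi=16-4=12
mov edi, [eax] → edi=M[204]=-8
and edi, 255 → edi=(-8)&255=248
add eax, 4 → eax=204+4=208
sub edx, 1 → edx=6-1=5
cmp edx, 0  (cmp 5,0)
jne top: taken
xor edi, 13 → edi=248^13=245
sub edi, 4 → edi=245-4=241
mov edi, [eax] → edi=M[208]=-6
and edi, 255 → edi=(-6)&255=250
add eax, 4 → eax=208+4=212
sub edx, 1 → edx=5-1=4
cmp edx, 0  (cmp 4,0)
jne top: taken
xor edi, 13 → edi=250^13=247
sub edi, 4 → edi=247-4=243
mov edi, [eax] → edi=M[212]=6
and edi, 255 → edi=6&255=6
add eax, 4 → eax=212+4=216
sub edx, 1 → edx=4-1=3
cmp edx, 0  (cmp 3,0)
jne top: taken
xor edi, 13 → edi=6^13=11
sub edi, 4 → edi=11-4=7
mov edi, [eax] → edi=M[216]=9
and edi, 255 → edi=9&255=9
add eax, 4 → eax=216+4=220
sub edx, 1 → edx=3-1=2
cmp edx, 0  (cmp 2,0)
jne top: taken
xor edi, 13 → edi=9^13=4
sub edi, 4 → edi=4-4=0
mov edi, [eax] → edi=M[220]=8
and edi, 255 → edi=8&255=8
add eax, 4 → eax=220+4=224
sub edx, 1 → edx=2-1=1
cmp edx, 0  (cmp 1,0)
jne top: taken
xor edi, 13 → edi=8^13=5
sub edi, 4 → edi=5-4=1
mov edi, [eax] → edi=M[224]=13
and edi, 255 → edi=13&255=13
add eax, 4 → eax=224+4=228
sub edx, 1 → edx=1-1=0
cmp edx, 0  (cmp 0,0)
jne top: not taken
xor edi, 18 → edi=13^18=31
mov [224], edi → M[224]=31
halt.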